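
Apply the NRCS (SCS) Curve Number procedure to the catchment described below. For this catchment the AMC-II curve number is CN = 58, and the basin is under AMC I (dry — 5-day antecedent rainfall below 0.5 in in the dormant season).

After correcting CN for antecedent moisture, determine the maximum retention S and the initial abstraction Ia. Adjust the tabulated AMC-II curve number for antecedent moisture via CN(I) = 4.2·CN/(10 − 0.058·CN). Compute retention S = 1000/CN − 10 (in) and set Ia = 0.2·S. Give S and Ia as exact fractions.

S = 500/29 in ≈ 17.241 in; Ia = 100/29 in ≈ 3.448 in

Dry (AMC I): CN(I) = 4.2·58/(10 − 0.058·58) = (1218/5)/(1659/250) = 2900/79 ≈ 36.709
S = 1000/(2900/79) − 10 = 500/29 in ≈ 17.241 in
Ia = 0.2S: 0.2·17.241 = 3.448 in (exactly 100/29)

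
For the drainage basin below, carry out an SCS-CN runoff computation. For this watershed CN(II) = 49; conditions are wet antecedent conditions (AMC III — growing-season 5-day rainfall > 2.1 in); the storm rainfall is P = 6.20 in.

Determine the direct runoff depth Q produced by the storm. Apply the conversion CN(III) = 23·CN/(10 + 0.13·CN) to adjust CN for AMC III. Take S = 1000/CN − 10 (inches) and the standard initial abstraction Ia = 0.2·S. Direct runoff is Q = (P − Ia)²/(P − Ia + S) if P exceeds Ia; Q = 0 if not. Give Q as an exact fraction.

Q = 890246569/311823995 in ≈ 2.855 in

Wet (AMC III): CN(III) = 23·49/(10 + 0.13·49) = 1127/(1637/100) = 112700/1637 ≈ 68.845
S = 1000/(112700/1637) − 10 = 5100/1127 in ≈ 4.525 in
Ia = 0.2·(5100/1127) = 1020/1127 in ≈ 0.905 in
Since P=6.200 > Ia=0.905: effective rainfall P−Ia = 29837/5635 in
Q: (29837/5635)² ÷ (55337/5635) = 890246569/311823995 in (≈ 2.855 in)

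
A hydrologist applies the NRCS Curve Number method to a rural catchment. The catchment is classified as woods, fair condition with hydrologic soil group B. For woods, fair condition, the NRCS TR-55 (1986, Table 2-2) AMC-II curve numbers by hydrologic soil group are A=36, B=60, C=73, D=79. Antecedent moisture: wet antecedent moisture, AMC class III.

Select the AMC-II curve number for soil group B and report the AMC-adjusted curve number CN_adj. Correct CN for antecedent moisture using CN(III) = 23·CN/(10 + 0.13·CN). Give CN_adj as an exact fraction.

NRCS table: woods, fair condition, soil group B → CN(II) = 60
Wet (AMC III): CN(III) = 23·60/(10 + 0.13·60) = 1380/(89/5) = 6900/89 ≈ 77.528

CN_adj = 6900/89 ≈ 77.528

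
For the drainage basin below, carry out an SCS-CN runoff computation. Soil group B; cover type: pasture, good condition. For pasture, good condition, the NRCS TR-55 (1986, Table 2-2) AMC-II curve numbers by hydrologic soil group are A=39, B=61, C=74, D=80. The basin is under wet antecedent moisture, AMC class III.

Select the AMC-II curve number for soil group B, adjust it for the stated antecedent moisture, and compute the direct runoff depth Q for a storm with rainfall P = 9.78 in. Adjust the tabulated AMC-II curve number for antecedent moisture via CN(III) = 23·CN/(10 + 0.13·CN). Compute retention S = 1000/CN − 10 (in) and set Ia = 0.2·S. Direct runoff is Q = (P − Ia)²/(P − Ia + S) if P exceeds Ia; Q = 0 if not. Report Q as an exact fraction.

Q = 46521744721/6563444450 in ≈ 7.088 in

NRCS table: pasture, good condition, soil group B → CN(II) = 61
CN(III) from CN(II)=61: (23·61)/(10 + 0.13·61) = 140300/1793 ≈ 78.249
S = 1000/(140300/1793) − 10 = 3900/1403 in ≈ 2.780 in
Ia = 0.2S: 0.2·2.780 = 0.556 in (exactly 780/1403)
Excess rainfall: 9.780 − 0.556 = 9.224 in; P > Ia so Q > 0
Q = (647067/70150)²/((647067/70150) + 3900/1403) = (418695702489/4921022500)/(842067/70150) = 46521744721/6563444450 in ≈ 7.088 in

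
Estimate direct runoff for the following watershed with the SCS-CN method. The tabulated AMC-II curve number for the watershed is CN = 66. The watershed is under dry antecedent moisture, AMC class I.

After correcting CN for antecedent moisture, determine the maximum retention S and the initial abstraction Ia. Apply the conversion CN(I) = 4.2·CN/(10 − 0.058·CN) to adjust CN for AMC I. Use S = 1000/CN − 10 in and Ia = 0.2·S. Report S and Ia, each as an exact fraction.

S = 8500/693 in ≈ 12.266 in; Ia = 1700/693 in ≈ 2.453 in

Adjust CN=66 to AMC I: 4.2·66/(10 − 0.058·66) → (1386/5) ÷ (1543/250) = 69300/1543 ≈ 44.913
S = 1000/(69300/1543) − 10 = 8500/693 in ≈ 12.266 in
Ia = 0.2S: 0.2·12.266 = 2.453 in (exactly 1700/693)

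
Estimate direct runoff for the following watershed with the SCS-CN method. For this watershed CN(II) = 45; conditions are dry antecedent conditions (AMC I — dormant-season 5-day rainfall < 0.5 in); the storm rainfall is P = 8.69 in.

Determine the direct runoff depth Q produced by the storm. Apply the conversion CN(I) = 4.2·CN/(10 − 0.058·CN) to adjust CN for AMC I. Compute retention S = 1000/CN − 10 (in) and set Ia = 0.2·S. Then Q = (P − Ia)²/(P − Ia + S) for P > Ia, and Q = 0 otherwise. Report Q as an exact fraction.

Q = 267462371/1038195900 in ≈ 0.258 in

Adjust CN=45 to AMC I: 4.2·45/(10 − 0.058·45) → 189 ÷ (739/100) = 18900/739 ≈ 25.575
Retention S: 1000/CN − 10 with CN=25.575 → S = 5500/189 ≈ 29.101 in
Ia = 0.2S: 0.2·29.101 = 5.820 in (exactly 1100/189)
P − Ia = 8.690 − 5.820 = 54241/18900 ≈ 2.870 in (> 0, runoff occurs)
Q = (54241/18900)²/((54241/18900) + 5500/189) = (2942086081/357210000)/(604241/18900) = 267462371/1038195900 in ≈ 0.258 in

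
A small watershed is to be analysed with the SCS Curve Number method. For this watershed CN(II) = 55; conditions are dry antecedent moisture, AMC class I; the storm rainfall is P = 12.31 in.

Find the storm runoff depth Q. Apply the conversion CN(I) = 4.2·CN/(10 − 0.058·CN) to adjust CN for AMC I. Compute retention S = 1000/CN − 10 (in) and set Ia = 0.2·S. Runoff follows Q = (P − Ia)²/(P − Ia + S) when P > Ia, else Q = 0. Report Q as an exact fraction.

Q = 4197355369/1653859900 in ≈ 2.538 in

CN(I) from CN(II)=55: (4.2·55)/(10 − 0.058·55) = 7700/227 ≈ 33.921
S = 1000/(7700/227) − 10 = 1500/77 in ≈ 19.481 in
Ia = 0.2S: 0.2·19.481 = 3.896 in (exactly 300/77)
Since P=12.310 > Ia=3.896: effective rainfall P−Ia = 64787/7700 in
Q: (64787/7700)² ÷ (214787/7700) = 4197355369/1653859900 in (≈ 2.538 in)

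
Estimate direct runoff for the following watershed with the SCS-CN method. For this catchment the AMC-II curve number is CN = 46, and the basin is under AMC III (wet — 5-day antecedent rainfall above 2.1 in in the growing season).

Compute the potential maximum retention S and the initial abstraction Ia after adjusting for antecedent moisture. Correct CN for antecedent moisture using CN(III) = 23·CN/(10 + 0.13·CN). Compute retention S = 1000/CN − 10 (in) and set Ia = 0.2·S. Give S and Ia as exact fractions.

S = 2700/529 in ≈ 5.104 in; Ia = 540/529 in ≈ 1.021 in

CN(III) from CN(II)=46: (23·46)/(10 + 0.13·46) = 52900/799 ≈ 66.208
S = 1000/(52900/799) − 10 = 2700/529 in ≈ 5.104 in
Initial abstraction Ia = S/5 = (2700/529)/5 = 540/529 ≈ 1.021 in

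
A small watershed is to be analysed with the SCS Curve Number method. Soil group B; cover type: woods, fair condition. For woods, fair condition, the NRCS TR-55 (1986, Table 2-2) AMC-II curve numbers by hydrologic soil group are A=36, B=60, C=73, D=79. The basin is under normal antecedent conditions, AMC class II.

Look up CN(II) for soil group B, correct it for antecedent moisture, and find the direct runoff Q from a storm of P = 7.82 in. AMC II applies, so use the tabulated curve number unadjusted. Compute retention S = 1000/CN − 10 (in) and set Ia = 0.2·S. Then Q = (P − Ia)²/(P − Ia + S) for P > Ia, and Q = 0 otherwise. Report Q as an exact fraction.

Q = 946729/295950 in ≈ 3.199 in

NRCS table: woods, fair condition, soil group B → CN(II) = 60
AMC II — tabulated CN = 60 applies directly.
S = 1000/60 − 10 = 20/3 in ≈ 6.667 in
Ia = 0.2S: 0.2·6.667 = 1.333 in (exactly 4/3)
P − Ia = 7.820 − 1.333 = 973/150 ≈ 6.487 in (> 0, runoff occurs)
Q = (973/150)²/((973/150) + 20/3) = (946729/22500)/(1973/150) = 946729/295950 in ≈ 3.199 in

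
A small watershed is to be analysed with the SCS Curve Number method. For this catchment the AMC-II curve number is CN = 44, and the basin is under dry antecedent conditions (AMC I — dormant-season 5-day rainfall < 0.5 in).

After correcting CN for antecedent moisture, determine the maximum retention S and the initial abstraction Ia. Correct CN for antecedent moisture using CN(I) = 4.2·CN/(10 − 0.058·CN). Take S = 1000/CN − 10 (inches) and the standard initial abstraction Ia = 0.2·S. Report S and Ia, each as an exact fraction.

S = 1000/33 in ≈ 30.303 in; Ia = 200/33 in ≈ 6.061 in

Dry (AMC I): CN(I) = 4.2·44/(10 − 0.058·44) = (924/5)/(931/125) = 3300/133 ≈ 24.812
Max retention: S = 1000/(3300/133) − 10 = 1000/33 in (≈ 30.303 in)
Initial abstraction Ia = S/5 = (1000/33)/5 = 200/33 ≈ 6.061 in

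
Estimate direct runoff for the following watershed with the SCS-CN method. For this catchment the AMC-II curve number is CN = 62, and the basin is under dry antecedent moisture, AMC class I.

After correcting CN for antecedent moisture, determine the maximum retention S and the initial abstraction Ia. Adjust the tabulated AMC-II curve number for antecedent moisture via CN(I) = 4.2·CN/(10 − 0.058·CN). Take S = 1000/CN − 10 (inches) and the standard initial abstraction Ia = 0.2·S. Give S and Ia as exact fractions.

S = 9500/651 in ≈ 14.593 in; Ia = 1900/651 in ≈ 2.919 in

Dry (AMC I): CN(I) = 4.2·62/(10 − 0.058·62) = (1302/5)/(1601/250) = 65100/1601 ≈ 40.662
Retention S: 1000/CN − 10 with CN=40.662 → S = 9500/651 ≈ 14.593 in
Ia = 0.2·(9500/651) = 1900/651 in ≈ 2.919 in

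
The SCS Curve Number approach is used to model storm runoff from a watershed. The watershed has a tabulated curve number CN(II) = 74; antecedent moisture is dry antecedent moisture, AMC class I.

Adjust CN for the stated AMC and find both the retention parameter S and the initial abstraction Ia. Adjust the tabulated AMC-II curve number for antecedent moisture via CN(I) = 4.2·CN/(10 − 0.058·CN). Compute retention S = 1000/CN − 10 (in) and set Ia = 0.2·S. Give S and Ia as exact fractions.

S = 6500/777 in ≈ 8.366 in; Ia = 1300/777 in ≈ 1.673 in

Dry (AMC I): CN(I) = 4.2·74/(10 − 0.058·74) = (1554/5)/(1427/250) = 77700/1427 ≈ 54.450
Retention S: 1000/CN − 10 with CN=54.450 → S = 6500/777 ≈ 8.366 in
Initial abstraction Ia = S/5 = (6500/777)/5 = 1300/777 ≈ 1.673 in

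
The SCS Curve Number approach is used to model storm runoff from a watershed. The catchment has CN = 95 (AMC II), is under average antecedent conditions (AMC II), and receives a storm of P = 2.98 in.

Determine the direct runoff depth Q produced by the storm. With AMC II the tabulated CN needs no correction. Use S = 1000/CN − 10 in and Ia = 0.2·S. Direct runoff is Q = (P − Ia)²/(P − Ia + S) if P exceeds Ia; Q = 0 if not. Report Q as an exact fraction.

AMC II — tabulated CN = 95 applies directly.
Max retention: S = 1000/95 − 10 = 10/19 in (≈ 0.526 in)
Ia = 0.2S: 0.2·0.526 = 0.105 in (exactly 2/19)
Since P=2.980 > Ia=0.105: effective rainfall P−Ia = 2731/950 in
Q: (2731/950)² ÷ (3231/950) = 7458361/3069450 in (≈ 2.430 in)

Q = 7458361/3069450 in ≈ 2.430 in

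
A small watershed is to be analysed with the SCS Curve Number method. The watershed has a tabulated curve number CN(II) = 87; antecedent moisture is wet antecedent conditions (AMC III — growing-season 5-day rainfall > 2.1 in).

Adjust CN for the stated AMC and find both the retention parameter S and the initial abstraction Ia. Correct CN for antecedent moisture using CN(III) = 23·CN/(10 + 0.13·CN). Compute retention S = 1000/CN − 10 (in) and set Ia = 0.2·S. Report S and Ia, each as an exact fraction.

Wet (AMC III): CN(III) = 23·87/(10 + 0.13·87) = 2001/(2131/100) = 200100/2131 ≈ 93.900
S = 1000/(200100/2131) − 10 = 1300/2001 in ≈ 0.650 in
Ia = 0.2·(1300/2001) = 260/2001 in ≈ 0.130 in

S = 1300/2001 in ≈ 0.650 in; Ia = 260/2001 in ≈ 0.130 in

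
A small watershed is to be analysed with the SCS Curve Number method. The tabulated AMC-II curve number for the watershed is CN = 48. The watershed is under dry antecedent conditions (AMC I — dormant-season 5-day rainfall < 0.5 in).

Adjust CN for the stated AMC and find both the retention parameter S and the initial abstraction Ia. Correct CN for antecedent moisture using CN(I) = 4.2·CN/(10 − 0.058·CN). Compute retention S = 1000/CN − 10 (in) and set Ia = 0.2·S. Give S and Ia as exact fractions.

S = 1625/63 in ≈ 25.794 in; Ia = 325/63 in ≈ 5.159 in

CN(I) from CN(II)=48: (4.2·48)/(10 − 0.058·48) = 12600/451 ≈ 27.938
Retention S: 1000/CN − 10 with CN=27.938 → S = 1625/63 ≈ 25.794 in
Initial abstraction Ia = S/5 = (1625/63)/5 = 325/63 ≈ 5.159 in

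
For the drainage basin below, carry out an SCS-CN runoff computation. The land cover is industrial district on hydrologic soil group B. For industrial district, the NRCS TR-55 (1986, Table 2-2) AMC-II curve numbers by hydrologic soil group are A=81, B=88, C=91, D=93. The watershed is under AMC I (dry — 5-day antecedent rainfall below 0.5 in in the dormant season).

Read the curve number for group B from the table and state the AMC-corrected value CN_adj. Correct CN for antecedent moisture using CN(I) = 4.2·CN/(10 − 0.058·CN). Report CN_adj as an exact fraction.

CN_adj = 3850/51 ≈ 75.490

NRCS table: industrial district, soil group B → CN(II) = 88
CN(I) from CN(II)=88: (4.2·88)/(10 − 0.058·88) = 3850/51 ≈ 75.490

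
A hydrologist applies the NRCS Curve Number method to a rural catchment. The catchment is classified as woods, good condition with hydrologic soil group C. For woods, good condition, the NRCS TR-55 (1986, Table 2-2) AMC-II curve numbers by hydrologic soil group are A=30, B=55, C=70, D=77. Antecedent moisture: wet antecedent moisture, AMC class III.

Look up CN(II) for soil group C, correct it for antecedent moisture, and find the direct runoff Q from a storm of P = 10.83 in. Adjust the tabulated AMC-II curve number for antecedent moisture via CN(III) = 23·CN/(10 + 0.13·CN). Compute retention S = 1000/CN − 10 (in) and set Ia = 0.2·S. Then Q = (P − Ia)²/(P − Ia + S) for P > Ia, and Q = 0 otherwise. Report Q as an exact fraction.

NRCS table: woods, good condition, soil group C → CN(II) = 70
Adjust CN=70 to AMC III: 23·70/(10 + 0.13·70) → 1610 ÷ (191/10) = 16100/191 ≈ 84.293
S = 1000/(16100/191) − 10 = 300/161 in ≈ 1.863 in
Ia = 0.2·(300/161) = 60/161 in ≈ 0.373 in
P − Ia = 10.830 − 0.373 = 168363/16100 ≈ 10.457 in (> 0, runoff occurs)
Q = (168363/16100)²/((168363/16100) + 300/161) = (28346099769/259210000)/(198363/16100) = 9448699923/1064548100 in ≈ 8.876 in

Q = 9448699923/1064548100 in ≈ 8.876 in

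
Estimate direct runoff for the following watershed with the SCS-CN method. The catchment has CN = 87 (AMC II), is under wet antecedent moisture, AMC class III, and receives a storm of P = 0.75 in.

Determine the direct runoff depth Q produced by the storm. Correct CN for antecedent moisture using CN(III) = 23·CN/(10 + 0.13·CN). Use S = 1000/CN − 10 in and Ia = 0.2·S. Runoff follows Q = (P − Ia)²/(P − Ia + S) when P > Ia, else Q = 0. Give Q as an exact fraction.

CN(III) from CN(II)=87: (23·87)/(10 + 0.13·87) = 200100/2131 ≈ 93.900
Max retention: S = 1000/(200100/2131) − 10 = 1300/2001 in (≈ 0.650 in)
Ia = 0.2S: 0.2·0.650 = 0.130 in (exactly 260/2001)
Excess rainfall: 0.750 − 0.130 = 0.620 in; P > Ia so Q > 0
Q: (4963/8004)² ÷ (10163/8004) = 24631369/81344652 in (≈ 0.303 in)

Q = 24631369/81344652 in ≈ 0.303 in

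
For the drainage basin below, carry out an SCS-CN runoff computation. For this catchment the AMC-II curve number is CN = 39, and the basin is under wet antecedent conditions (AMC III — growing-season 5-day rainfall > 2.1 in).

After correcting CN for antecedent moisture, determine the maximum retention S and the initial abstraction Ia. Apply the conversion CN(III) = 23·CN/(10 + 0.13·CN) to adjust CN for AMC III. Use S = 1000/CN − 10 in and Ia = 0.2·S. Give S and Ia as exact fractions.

Wet (AMC III): CN(III) = 23·39/(10 + 0.13·39) = 897/(1507/100) = 89700/1507 ≈ 59.522
S = 1000/(89700/1507) − 10 = 6100/897 in ≈ 6.800 in
Ia = 0.2·(6100/897) = 1220/897 in ≈ 1.360 in

S = 6100/897 in ≈ 6.800 in; Ia = 1220/897 in ≈ 1.360 in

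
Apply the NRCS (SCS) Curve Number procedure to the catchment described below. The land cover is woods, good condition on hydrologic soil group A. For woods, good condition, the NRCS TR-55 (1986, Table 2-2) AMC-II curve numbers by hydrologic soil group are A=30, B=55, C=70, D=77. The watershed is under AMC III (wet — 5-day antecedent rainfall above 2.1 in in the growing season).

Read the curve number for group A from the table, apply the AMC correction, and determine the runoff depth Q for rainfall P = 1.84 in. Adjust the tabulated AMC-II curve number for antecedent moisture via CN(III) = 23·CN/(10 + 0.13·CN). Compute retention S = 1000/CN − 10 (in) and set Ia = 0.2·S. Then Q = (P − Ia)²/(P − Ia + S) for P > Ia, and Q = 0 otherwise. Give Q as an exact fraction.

NRCS table: woods, good condition, soil group A → CN(II) = 30
CN(III) from CN(II)=30: (23·30)/(10 + 0.13·30) = 6900/139 ≈ 49.640
S = 1000/(6900/139) − 10 = 700/69 in ≈ 10.145 in
Ia = 0.2·(700/69) = 140/69 in ≈ 2.029 in
P = 1.840 ≤ Ia = 2.029 in: entire storm abstracted, Q = 0.

Q = 0 in ≈ 0.000 in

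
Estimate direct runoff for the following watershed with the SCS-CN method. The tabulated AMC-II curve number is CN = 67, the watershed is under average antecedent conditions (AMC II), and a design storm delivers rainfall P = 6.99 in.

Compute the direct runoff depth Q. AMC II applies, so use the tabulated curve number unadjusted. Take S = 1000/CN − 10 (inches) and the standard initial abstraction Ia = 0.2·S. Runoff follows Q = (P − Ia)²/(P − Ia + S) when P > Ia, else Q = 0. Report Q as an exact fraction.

CN(II) = 67; AMC II needs no correction.
Retention S: 1000/CN − 10 with CN=67.000 → S = 330/67 ≈ 4.925 in
Ia = 0.2·(330/67) = 66/67 in ≈ 0.985 in
Since P=6.990 > Ia=0.985: effective rainfall P−Ia = 40233/6700 in
Runoff Q = (P−Ia)²/(P−Ia+S) = (6.005)²/(6.005+4.925) = 179854921/54517900 ≈ 3.299 in

Q = 179854921/54517900 in ≈ 3.299 in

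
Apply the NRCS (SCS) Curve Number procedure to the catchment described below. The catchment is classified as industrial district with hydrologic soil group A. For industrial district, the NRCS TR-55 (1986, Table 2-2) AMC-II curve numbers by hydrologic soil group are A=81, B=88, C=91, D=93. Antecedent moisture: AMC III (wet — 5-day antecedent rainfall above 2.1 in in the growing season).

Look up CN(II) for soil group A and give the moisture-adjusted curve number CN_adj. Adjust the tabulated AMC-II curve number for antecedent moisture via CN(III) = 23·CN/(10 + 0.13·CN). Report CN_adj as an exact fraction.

CN_adj = 186300/2053 ≈ 90.745

NRCS table: industrial district, soil group A → CN(II) = 81
Adjust CN=81 to AMC III: 23·81/(10 + 0.13·81) → 1863 ÷ (2053/100) = 186300/2053 ≈ 90.745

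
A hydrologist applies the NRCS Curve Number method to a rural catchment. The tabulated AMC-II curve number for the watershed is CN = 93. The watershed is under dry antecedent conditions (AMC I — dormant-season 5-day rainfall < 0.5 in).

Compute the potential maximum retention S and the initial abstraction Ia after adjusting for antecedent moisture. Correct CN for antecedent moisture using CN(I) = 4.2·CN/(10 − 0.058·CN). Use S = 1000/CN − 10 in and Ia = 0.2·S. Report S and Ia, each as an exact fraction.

S = 500/279 in ≈ 1.792 in; Ia = 100/279 in ≈ 0.358 in

CN(I) from CN(II)=93: (4.2·93)/(10 − 0.058·93) = 27900/329 ≈ 84.802
Retention S: 1000/CN − 10 with CN=84.802 → S = 500/279 ≈ 1.792 in
Ia = 0.2S: 0.2·1.792 = 0.358 in (exactly 100/279)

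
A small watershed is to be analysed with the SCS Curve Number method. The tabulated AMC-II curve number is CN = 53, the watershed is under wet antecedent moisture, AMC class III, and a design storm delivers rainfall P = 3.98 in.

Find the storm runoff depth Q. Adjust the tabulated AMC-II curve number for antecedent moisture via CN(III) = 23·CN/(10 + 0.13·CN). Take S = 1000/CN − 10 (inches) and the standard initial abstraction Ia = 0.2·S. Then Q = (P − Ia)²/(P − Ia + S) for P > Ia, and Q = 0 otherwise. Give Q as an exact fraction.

Q = 38251927561/26243911950 in ≈ 1.458 in

CN(III) from CN(II)=53: (23·53)/(10 + 0.13·53) = 121900/1689 ≈ 72.173
Retention S: 1000/CN − 10 with CN=72.173 → S = 4700/1219 ≈ 3.856 in
Initial abstraction Ia = S/5 = (4700/1219)/5 = 940/1219 ≈ 0.771 in
Excess rainfall: 3.980 − 0.771 = 3.209 in; P > Ia so Q > 0
Q = (195581/60950)²/((195581/60950) + 4700/1219) = (38251927561/3714902500)/(430581/60950) = 38251927561/26243911950 in ≈ 1.458 in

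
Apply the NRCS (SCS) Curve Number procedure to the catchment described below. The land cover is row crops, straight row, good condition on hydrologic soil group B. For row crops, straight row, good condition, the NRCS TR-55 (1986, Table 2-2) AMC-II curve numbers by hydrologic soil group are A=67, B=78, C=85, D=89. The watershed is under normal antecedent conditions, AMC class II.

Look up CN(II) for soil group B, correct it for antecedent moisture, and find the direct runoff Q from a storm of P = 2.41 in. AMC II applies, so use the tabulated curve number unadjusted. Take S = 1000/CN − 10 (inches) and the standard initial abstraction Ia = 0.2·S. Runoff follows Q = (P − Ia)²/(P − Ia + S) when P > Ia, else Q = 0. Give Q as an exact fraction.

Q = 51825601/70976100 in ≈ 0.730 in

NRCS table: row crops, straight row, good condition, soil group B → CN(II) = 78
CN(II) = 78; AMC II needs no correction.
Max retention: S = 1000/78 − 10 = 110/39 in (≈ 2.821 in)
Initial abstraction Ia = S/5 = (110/39)/5 = 22/39 ≈ 0.564 in
Excess rainfall: 2.410 − 0.564 = 1.846 in; P > Ia so Q > 0
Q = (7199/3900)²/((7199/3900) + 110/39) = (51825601/15210000)/(18199/3900) = 51825601/70976100 in ≈ 0.730 in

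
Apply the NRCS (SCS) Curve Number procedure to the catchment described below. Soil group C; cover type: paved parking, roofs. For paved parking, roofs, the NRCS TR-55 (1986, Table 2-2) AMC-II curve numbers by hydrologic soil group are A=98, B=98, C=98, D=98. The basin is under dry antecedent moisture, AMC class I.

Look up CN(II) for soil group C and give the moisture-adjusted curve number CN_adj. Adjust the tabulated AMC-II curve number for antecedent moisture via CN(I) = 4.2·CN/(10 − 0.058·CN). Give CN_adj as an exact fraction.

NRCS table: paved parking, roofs, soil group C → CN(II) = 98
CN(I) from CN(II)=98: (4.2·98)/(10 − 0.058·98) = 102900/1079 ≈ 95.366

CN_adj = 102900/1079 ≈ 95.366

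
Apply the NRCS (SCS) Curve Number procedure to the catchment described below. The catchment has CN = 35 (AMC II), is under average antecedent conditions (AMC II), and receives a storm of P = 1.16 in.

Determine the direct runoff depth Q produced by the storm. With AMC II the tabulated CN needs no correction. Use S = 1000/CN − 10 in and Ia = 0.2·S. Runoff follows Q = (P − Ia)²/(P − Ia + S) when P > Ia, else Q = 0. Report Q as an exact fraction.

Q = 0 in ≈ 0.000 in

CN(II) = 35; AMC II needs no correction.
S = 1000/35 − 10 = 130/7 in ≈ 18.571 in
Ia = 0.2S: 0.2·18.571 = 3.714 in (exactly 26/7)
P = 1.160 ≤ Ia = 3.714 in: entire storm abstracted, Q = 0.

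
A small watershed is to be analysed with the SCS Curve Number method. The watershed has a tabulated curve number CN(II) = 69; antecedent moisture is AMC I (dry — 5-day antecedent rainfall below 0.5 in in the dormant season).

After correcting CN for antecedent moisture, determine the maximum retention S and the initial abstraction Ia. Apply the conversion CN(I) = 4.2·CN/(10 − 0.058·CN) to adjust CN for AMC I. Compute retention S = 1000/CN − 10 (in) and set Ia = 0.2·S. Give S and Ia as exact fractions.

S = 15500/1449 in ≈ 10.697 in; Ia = 3100/1449 in ≈ 2.139 in

Dry (AMC I): CN(I) = 4.2·69/(10 − 0.058·69) = (1449/5)/(2999/500) = 144900/2999 ≈ 48.316
Max retention: S = 1000/(144900/2999) − 10 = 15500/1449 in (≈ 10.697 in)
Ia = 0.2·(15500/1449) = 3100/1449 in ≈ 2.139 in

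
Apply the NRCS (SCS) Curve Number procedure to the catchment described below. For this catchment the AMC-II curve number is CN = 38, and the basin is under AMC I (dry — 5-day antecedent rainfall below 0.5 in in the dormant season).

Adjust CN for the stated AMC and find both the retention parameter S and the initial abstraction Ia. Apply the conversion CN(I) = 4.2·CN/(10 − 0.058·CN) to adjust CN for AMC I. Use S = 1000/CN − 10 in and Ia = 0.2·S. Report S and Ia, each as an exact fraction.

S = 15500/399 in ≈ 38.847 in; Ia = 3100/399 in ≈ 7.769 in

Dry (AMC I): CN(I) = 4.2·38/(10 − 0.058·38) = (798/5)/(1949/250) = 39900/1949 ≈ 20.472
Retention S: 1000/CN − 10 with CN=20.472 → S = 15500/399 ≈ 38.847 in
Ia = 0.2·(15500/399) = 3100/399 in ≈ 7.769 in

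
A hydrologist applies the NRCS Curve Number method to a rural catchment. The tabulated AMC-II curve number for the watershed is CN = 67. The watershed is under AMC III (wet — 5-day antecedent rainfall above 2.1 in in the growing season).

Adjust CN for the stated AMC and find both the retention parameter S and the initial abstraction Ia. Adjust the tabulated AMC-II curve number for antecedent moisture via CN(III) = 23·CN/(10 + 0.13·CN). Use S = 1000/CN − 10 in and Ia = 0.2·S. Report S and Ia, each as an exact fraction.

S = 3300/1541 in ≈ 2.141 in; Ia = 660/1541 in ≈ 0.428 in

Adjust CN=67 to AMC III: 23·67/(10 + 0.13·67) → 1541 ÷ (1871/100) = 154100/1871 ≈ 82.362
Max retention: S = 1000/(154100/1871) − 10 = 3300/1541 in (≈ 2.141 in)
Ia = 0.2·(3300/1541) = 660/1541 in ≈ 0.428 in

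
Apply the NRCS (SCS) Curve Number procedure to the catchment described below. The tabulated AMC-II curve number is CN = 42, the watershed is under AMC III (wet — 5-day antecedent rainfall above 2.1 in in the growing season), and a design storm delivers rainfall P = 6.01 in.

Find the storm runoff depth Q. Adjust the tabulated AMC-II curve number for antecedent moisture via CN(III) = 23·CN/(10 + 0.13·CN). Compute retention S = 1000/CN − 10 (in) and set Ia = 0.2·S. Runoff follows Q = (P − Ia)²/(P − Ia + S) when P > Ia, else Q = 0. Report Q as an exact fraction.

CN(III) from CN(II)=42: (23·42)/(10 + 0.13·42) = 48300/773 ≈ 62.484
Max retention: S = 1000/(48300/773) − 10 = 2900/483 in (≈ 6.004 in)
Ia = 0.2S: 0.2·6.004 = 1.201 in (exactly 580/483)
Excess rainfall: 6.010 − 1.201 = 4.809 in; P > Ia so Q > 0
Runoff Q = (P−Ia)²/(P−Ia+S) = (4.809)²/(4.809+6.004) = 53955392089/25226268900 ≈ 2.139 in

Q = 53955392089/25226268900 in ≈ 2.139 in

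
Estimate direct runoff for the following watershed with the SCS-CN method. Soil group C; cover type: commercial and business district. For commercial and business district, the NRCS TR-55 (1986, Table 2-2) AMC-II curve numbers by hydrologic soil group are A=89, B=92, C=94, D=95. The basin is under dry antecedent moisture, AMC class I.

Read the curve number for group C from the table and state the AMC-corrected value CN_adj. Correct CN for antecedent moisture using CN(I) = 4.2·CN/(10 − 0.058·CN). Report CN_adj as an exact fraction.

NRCS table: commercial and business district, soil group C → CN(II) = 94
CN(I) from CN(II)=94: (4.2·94)/(10 − 0.058·94) = 32900/379 ≈ 86.807

CN_adj = 32900/379 ≈ 86.807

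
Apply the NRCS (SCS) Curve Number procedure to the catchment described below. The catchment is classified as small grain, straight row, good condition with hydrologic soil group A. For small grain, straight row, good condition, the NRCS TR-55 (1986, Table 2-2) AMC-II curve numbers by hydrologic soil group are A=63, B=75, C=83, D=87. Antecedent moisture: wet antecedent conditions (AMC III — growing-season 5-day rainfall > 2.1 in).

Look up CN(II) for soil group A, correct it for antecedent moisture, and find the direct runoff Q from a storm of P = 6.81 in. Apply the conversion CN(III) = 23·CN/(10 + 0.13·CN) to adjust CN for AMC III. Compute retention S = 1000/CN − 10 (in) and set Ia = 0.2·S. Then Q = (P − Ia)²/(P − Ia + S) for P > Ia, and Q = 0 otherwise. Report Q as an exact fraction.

Q = 833147247361/185873228100 in ≈ 4.482 in

NRCS table: small grain, straight row, good condition, soil group A → CN(II) = 63
CN(III) from CN(II)=63: (23·63)/(10 + 0.13·63) = 144900/1819 ≈ 79.659
Max retention: S = 1000/(144900/1819) − 10 = 3700/1449 in (≈ 2.553 in)
Ia = 0.2S: 0.2·2.553 = 0.511 in (exactly 740/1449)
P − Ia = 6.810 − 0.511 = 912769/144900 ≈ 6.299 in (> 0, runoff occurs)
Q: (912769/144900)² ÷ (1282769/144900) = 833147247361/185873228100 in (≈ 4.482 in)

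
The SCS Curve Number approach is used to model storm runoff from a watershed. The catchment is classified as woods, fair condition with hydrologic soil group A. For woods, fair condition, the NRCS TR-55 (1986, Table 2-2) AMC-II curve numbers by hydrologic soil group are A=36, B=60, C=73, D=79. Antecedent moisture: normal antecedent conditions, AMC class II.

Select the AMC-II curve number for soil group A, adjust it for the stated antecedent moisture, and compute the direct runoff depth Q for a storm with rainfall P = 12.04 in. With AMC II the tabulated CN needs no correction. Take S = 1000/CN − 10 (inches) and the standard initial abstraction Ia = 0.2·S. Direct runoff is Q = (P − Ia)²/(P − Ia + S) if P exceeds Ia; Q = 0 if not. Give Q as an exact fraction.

Q = 3644281/1329525 in ≈ 2.741 in

NRCS table: woods, fair condition, soil group A → CN(II) = 36
AMC II — tabulated CN = 36 applies directly.
Retention S: 1000/CN − 10 with CN=36.000 → S = 160/9 ≈ 17.778 in
Ia = 0.2·(160/9) = 32/9 in ≈ 3.556 in
Since P=12.040 > Ia=3.556: effective rainfall P−Ia = 1909/225 in
Runoff Q = (P−Ia)²/(P−Ia+S) = (8.484)²/(8.484+17.778) = 3644281/1329525 ≈ 2.741 in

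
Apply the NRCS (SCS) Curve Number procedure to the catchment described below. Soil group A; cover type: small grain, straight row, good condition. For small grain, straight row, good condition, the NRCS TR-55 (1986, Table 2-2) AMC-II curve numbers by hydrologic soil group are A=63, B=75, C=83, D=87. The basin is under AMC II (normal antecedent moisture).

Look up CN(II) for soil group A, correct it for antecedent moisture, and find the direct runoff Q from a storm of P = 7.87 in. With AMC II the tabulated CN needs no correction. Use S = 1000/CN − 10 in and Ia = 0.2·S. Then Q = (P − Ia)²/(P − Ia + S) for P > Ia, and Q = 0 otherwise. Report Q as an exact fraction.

Q = 1779236761/498840300 in ≈ 3.567 in

NRCS table: small grain, straight row, good condition, soil group A → CN(II) = 63
CN(II) = 63; AMC II needs no correction.
Max retention: S = 1000/63 − 10 = 370/63 in (≈ 5.873 in)
Ia = 0.2·(370/63) = 74/63 in ≈ 1.175 in
P − Ia = 7.870 − 1.175 = 42181/6300 ≈ 6.695 in (> 0, runoff occurs)
Q = (42181/6300)²/((42181/6300) + 370/63) = (1779236761/39690000)/(79181/6300) = 1779236761/498840300 in ≈ 3.567 in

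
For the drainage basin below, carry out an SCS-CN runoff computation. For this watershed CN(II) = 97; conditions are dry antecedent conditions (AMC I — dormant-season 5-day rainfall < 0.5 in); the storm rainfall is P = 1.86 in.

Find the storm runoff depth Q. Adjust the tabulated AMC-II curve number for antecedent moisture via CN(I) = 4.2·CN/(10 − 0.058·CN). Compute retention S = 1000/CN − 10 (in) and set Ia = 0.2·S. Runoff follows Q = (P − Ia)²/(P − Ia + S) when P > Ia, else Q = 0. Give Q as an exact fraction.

Q = 3381073609/2822840650 in ≈ 1.198 in

CN(I) from CN(II)=97: (4.2·97)/(10 − 0.058·97) = 67900/729 ≈ 93.141
S = 1000/(67900/729) − 10 = 500/679 in ≈ 0.736 in
Initial abstraction Ia = S/5 = (500/679)/5 = 100/679 ≈ 0.147 in
Since P=1.860 > Ia=0.147: effective rainfall P−Ia = 58147/33950 in
Q = (58147/33950)²/((58147/33950) + 500/679) = (3381073609/1152602500)/(83147/33950) = 3381073609/2822840650 in ≈ 1.198 in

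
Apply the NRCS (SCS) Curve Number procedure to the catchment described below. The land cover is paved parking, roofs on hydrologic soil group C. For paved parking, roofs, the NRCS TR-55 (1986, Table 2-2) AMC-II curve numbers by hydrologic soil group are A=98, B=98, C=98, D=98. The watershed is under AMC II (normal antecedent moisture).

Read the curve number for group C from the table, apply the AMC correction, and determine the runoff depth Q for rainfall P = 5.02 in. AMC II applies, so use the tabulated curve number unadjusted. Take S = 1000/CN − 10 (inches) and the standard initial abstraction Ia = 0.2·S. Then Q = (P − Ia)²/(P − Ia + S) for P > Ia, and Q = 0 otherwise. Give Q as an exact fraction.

Q = 148815601/31112550 in ≈ 4.783 in

NRCS table: paved parking, roofs, soil group C → CN(II) = 98
Average conditions: CN = 98 (no AMC adjustment).
Max retention: S = 1000/98 − 10 = 10/49 in (≈ 0.204 in)
Ia = 0.2·(10/49) = 2/49 in ≈ 0.041 in
P − Ia = 5.020 − 0.041 = 12199/2450 ≈ 4.979 in (> 0, runoff occurs)
Q = (12199/2450)²/((12199/2450) + 10/49) = (148815601/6002500)/(12699/2450) = 148815601/31112550 in ≈ 4.783 in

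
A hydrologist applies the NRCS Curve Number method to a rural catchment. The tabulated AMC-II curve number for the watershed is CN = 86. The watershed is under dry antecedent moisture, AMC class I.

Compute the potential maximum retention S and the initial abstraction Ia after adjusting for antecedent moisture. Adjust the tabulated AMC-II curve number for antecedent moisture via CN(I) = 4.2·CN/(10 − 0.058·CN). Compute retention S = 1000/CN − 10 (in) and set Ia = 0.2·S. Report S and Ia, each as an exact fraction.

S = 500/129 in ≈ 3.876 in; Ia = 100/129 in ≈ 0.775 in

Dry (AMC I): CN(I) = 4.2·86/(10 − 0.058·86) = (1806/5)/(1253/250) = 12900/179 ≈ 72.067
S = 1000/(12900/179) − 10 = 500/129 in ≈ 3.876 in
Ia = 0.2·(500/129) = 100/129 in ≈ 0.775 in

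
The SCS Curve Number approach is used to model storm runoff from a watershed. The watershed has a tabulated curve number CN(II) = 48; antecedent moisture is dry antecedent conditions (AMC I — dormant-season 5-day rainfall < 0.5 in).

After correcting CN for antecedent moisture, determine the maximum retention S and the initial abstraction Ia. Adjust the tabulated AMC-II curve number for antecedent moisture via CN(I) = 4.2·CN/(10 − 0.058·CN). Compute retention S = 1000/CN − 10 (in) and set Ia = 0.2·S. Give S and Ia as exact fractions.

Adjust CN=48 to AMC I: 4.2·48/(10 − 0.058·48) → (1008/5) ÷ (902/125) = 12600/451 ≈ 27.938
S = 1000/(12600/451) − 10 = 1625/63 in ≈ 25.794 in
Ia = 0.2S: 0.2·25.794 = 5.159 in (exactly 325/63)

S = 1625/63 in ≈ 25.794 in; Ia = 325/63 in ≈ 5.159 in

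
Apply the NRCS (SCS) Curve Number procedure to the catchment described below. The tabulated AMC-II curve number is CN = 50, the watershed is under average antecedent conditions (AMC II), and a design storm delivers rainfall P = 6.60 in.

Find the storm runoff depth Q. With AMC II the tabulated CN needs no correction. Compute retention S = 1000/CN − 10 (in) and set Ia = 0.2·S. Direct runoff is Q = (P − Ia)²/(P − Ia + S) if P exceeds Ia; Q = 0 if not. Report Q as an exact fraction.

Average conditions: CN = 50 (no AMC adjustment).
Max retention: S = 1000/50 − 10 = 10 in (≈ 10.000 in)
Ia = 0.2S: 0.2·10.000 = 2.000 in (exactly 2)
Excess rainfall: 6.600 − 2.000 = 4.600 in; P > Ia so Q > 0
Q: (23/5)² ÷ (73/5) = 529/365 in (≈ 1.449 in)

Q = 529/365 in ≈ 1.449 in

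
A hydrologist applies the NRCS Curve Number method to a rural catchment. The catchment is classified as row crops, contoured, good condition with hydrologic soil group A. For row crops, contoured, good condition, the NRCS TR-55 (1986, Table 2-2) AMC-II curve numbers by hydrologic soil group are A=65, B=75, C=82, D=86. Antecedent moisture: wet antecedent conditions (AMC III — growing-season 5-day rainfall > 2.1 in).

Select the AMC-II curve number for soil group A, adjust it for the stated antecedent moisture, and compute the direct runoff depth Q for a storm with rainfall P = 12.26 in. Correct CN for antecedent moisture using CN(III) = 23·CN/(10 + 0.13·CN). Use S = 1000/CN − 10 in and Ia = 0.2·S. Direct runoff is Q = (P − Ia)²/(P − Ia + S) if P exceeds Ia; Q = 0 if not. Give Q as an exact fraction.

Q = 31077106369/3158740650 in ≈ 9.838 in

NRCS table: row crops, contoured, good condition, soil group A → CN(II) = 65
Adjust CN=65 to AMC III: 23·65/(10 + 0.13·65) → 1495 ÷ (369/20) = 29900/369 ≈ 81.030
S = 1000/(29900/369) − 10 = 700/299 in ≈ 2.341 in
Ia = 0.2·(700/299) = 140/299 in ≈ 0.468 in
Since P=12.260 > Ia=0.468: effective rainfall P−Ia = 176287/14950 in
Q = (176287/14950)²/((176287/14950) + 700/299) = (31077106369/223502500)/(211287/14950) = 31077106369/3158740650 in ≈ 9.838 in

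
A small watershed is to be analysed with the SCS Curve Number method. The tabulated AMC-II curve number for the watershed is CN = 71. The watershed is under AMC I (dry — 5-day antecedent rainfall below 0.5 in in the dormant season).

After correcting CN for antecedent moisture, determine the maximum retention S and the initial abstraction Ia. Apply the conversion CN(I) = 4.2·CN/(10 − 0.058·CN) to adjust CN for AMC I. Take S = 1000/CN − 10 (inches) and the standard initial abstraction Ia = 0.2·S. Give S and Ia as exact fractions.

CN(I) from CN(II)=71: (4.2·71)/(10 − 0.058·71) = 149100/2941 ≈ 50.697
Max retention: S = 1000/(149100/2941) − 10 = 14500/1491 in (≈ 9.725 in)
Initial abstraction Ia = S/5 = (14500/1491)/5 = 2900/1491 ≈ 1.945 in

S = 14500/1491 in ≈ 9.725 in; Ia = 2900/1491 in ≈ 1.945 in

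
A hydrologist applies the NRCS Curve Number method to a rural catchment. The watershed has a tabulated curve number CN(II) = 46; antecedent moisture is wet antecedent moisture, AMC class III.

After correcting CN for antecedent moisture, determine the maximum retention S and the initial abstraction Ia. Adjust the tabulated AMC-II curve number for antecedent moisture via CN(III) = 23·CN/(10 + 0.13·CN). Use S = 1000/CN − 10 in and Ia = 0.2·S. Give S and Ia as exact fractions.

Wet (AMC III): CN(III) = 23·46/(10 + 0.13·46) = 1058/(799/50) = 52900/799 ≈ 66.208
Retention S: 1000/CN − 10 with CN=66.208 → S = 2700/529 ≈ 5.104 in
Initial abstraction Ia = S/5 = (2700/529)/5 = 540/529 ≈ 1.021 in

S = 2700/529 in ≈ 5.104 in; Ia = 540/529 in ≈ 1.021 in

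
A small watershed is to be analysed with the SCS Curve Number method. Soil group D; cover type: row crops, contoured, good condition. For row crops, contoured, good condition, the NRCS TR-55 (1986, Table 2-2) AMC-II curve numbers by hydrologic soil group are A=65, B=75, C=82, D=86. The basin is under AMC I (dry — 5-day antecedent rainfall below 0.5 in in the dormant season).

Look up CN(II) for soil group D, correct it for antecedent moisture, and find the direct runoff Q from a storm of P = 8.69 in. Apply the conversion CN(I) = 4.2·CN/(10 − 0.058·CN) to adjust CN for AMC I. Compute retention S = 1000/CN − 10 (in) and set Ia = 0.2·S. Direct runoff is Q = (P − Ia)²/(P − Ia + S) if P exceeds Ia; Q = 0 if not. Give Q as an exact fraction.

Q = 10424614201/1962102900 in ≈ 5.313 in

NRCS table: row crops, contoured, good condition, soil group D → CN(II) = 86
Adjust CN=86 to AMC I: 4.2·86/(10 − 0.058·86) → (1806/5) ÷ (1253/250) = 12900/179 ≈ 72.067
S = 1000/(12900/179) − 10 = 500/129 in ≈ 3.876 in
Ia = 0.2·(500/129) = 100/129 in ≈ 0.775 in
Excess rainfall: 8.690 − 0.775 = 7.915 in; P > Ia so Q > 0
Q = (102101/12900)²/((102101/12900) + 500/129) = (10424614201/166410000)/(152101/12900) = 10424614201/1962102900 in ≈ 5.313 in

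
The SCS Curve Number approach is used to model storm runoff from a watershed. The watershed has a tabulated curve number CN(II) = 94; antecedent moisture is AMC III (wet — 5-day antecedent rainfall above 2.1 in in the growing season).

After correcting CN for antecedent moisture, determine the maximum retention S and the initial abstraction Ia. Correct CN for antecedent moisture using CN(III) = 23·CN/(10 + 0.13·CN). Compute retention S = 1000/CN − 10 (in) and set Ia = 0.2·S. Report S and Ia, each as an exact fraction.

CN(III) from CN(II)=94: (23·94)/(10 + 0.13·94) = 108100/1111 ≈ 97.300
Retention S: 1000/CN − 10 with CN=97.300 → S = 300/1081 ≈ 0.278 in
Ia = 0.2·(300/1081) = 60/1081 in ≈ 0.056 in

S = 300/1081 in ≈ 0.278 in; Ia = 60/1081 in ≈ 0.056 in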